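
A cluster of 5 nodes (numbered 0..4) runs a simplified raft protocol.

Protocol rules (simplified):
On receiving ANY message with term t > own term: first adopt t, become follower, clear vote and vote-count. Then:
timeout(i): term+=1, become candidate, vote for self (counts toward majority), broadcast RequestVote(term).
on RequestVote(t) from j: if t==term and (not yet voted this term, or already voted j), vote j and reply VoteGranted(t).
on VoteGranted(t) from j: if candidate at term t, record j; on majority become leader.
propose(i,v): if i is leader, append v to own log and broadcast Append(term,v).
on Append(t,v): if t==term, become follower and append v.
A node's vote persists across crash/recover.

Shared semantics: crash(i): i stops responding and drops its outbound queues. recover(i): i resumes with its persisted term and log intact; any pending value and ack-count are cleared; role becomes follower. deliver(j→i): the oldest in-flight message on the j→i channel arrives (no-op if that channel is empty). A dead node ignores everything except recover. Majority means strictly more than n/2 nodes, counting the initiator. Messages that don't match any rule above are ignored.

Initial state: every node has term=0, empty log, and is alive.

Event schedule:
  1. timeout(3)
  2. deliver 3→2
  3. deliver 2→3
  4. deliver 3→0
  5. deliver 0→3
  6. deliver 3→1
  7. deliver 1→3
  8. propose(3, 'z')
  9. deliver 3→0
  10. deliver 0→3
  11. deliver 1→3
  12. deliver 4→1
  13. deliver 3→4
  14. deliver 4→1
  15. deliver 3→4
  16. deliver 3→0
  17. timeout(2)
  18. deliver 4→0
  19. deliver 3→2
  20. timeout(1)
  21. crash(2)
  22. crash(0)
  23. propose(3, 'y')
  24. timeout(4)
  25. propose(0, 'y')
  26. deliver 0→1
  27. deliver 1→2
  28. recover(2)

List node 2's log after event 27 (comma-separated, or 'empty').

[1] timeout(3) → N3(cand t1 [-])
[2] deliver 3→2 → N2(foll t1 [-])
[3] deliver 2→3 → ∅
[4] deliver 3→0 → N0(foll t1 [-])
[5] deliver 0→3 → N3(lead t1 [-])
[6] deliver 3→1 → N1(foll t1 [-])
[7] deliver 1→3 → ∅
[8] propose(3,'z') → N3(lead t1 [z])
[9] deliver 3→0 → N0(foll t1 [z])
[10] deliver 0→3 → ∅
[11] deliver 1→3 → ∅
[12] deliver 4→1 → ∅
[13] deliver 3→4 → N4(foll t1 [-])
[14] deliver 4→1 → ∅
[15] deliver 3→4 → N4(foll t1 [z])
[16] deliver 3→0 → ∅
[17] timeout(2) → N2(cand t2 [-])
[18] deliver 4→0 → ∅
[19] deliver 3→2 → ∅
[20] timeout(1) → N1(cand t2 [-])
[21] crash(2) → N2(✗cand t2 [-])
[22] crash(0) → N0(✗foll t1 [z])
[23] propose(3,'y') → N3(lead t1 [z,y])
[24] timeout(4) → N4(cand t2 [z])
[25] propose(0,'y') → ∅
[26] deliver 0→1 → ∅
[27] deliver 1→2 → ∅

empty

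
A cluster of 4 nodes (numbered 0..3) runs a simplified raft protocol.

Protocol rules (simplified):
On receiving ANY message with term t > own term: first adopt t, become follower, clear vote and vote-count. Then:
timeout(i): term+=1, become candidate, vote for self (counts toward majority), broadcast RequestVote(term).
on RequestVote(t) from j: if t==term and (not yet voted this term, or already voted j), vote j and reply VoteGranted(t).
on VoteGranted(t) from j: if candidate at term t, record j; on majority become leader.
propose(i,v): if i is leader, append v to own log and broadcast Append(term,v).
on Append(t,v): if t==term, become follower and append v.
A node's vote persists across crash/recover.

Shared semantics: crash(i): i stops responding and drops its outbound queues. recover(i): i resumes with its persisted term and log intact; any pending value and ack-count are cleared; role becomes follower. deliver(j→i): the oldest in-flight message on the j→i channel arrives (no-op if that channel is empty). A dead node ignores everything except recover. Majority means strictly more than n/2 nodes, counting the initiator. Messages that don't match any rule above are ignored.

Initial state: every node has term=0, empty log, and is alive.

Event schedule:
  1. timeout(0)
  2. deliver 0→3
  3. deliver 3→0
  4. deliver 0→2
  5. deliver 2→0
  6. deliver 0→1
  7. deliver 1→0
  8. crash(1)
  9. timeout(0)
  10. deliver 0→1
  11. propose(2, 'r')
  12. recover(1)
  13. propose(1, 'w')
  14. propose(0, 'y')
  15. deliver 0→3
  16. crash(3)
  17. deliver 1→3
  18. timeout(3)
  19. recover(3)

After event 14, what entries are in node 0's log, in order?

e1 timeout(0): 0[cand,t=1,-]
e2 deliver 0→3: 3[foll,t=1,-]
e3 deliver 3→0: ·
e4 deliver 0→2: 2[foll,t=1,-]
e5 deliver 2→0: 0[lead,t=1,-]
e6 deliver 0→1: 1[foll,t=1,-]
e7 deliver 1→0: ·
e8 crash(1): 1[✗foll,t=1,-]
e9 timeout(0): 0[cand,t=2,-]
e10 deliver 0→1: ·
e11 propose(2,'r'): ·
e12 recover(1): 1[foll,t=1,-]
e13 propose(1,'w'): ·
e14 propose(0,'y'): ·

empty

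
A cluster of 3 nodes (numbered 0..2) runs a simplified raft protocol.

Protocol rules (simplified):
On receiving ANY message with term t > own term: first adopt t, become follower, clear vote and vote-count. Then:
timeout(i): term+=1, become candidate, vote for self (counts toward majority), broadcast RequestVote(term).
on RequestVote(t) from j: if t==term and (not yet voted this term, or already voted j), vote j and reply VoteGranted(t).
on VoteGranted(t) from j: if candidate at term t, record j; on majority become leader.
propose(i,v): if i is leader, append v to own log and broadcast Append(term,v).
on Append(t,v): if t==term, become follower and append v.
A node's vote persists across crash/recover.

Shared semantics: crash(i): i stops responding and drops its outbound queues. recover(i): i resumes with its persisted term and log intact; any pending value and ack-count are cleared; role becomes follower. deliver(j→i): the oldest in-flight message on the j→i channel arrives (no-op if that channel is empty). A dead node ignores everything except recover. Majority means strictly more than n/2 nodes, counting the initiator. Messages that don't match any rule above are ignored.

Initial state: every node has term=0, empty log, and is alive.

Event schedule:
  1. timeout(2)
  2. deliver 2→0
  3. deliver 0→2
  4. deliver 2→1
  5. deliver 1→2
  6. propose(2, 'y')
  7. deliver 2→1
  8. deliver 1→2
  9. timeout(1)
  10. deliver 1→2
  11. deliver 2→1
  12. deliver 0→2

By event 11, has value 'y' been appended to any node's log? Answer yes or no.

1. timeout(2):  <2:cand t1 ->
2. deliver 2→0:  <0:foll t1 ->
3. deliver 0→2:  <2:lead t1 ->
4. deliver 2→1:  <1:foll t1 ->
5. deliver 1→2:  nop
6. propose(2,'y'):  <2:lead t1 y>
7. deliver 2→1:  <1:foll t1 y>
8. deliver 1→2:  nop
9. timeout(1):  <1:cand t2 y>
10. deliver 1→2:  <2:foll t2 y>
11. deliver 2→1:  <1:lead t2 y>

yes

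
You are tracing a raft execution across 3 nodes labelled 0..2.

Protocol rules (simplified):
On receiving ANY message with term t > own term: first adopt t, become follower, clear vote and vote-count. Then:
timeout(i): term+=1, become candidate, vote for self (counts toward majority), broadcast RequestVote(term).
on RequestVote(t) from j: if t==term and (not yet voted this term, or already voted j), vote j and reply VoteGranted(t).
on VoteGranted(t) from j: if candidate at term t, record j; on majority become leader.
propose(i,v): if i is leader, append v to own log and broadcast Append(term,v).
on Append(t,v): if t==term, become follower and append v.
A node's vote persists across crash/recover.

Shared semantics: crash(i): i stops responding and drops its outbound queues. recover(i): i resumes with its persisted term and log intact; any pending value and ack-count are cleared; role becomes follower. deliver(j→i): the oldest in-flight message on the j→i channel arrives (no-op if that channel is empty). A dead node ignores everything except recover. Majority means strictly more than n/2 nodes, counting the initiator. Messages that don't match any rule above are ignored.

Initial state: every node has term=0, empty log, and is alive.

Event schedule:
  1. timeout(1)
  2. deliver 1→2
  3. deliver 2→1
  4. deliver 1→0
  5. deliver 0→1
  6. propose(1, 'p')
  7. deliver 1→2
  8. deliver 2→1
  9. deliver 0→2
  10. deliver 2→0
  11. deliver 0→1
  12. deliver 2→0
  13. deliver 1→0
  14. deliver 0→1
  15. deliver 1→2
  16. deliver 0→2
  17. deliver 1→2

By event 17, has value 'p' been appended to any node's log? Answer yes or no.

yes

e1 timeout(1): 1[cand,t=1,-]
e2 deliver 1→2: 2[foll,t=1,-]
e3 deliver 2→1: 1[lead,t=1,-]
e4 deliver 1→0: 0[foll,t=1,-]
e5 deliver 0→1: ·
e6 propose(1,'p'): 1[lead,t=1,p]
e7 deliver 1→2: 2[foll,t=1,p]
e8 deliver 2→1: ·
e9 deliver 0→2: ·
e10 deliver 2→0: ·
e11 deliver 0→1: ·
e12 deliver 2→0: ·
e13 deliver 1→0: 0[foll,t=1,p]
e14 deliver 0→1: ·
e15 deliver 1→2: ·
e16 deliver 0→2: ·
e17 deliver 1→2: ·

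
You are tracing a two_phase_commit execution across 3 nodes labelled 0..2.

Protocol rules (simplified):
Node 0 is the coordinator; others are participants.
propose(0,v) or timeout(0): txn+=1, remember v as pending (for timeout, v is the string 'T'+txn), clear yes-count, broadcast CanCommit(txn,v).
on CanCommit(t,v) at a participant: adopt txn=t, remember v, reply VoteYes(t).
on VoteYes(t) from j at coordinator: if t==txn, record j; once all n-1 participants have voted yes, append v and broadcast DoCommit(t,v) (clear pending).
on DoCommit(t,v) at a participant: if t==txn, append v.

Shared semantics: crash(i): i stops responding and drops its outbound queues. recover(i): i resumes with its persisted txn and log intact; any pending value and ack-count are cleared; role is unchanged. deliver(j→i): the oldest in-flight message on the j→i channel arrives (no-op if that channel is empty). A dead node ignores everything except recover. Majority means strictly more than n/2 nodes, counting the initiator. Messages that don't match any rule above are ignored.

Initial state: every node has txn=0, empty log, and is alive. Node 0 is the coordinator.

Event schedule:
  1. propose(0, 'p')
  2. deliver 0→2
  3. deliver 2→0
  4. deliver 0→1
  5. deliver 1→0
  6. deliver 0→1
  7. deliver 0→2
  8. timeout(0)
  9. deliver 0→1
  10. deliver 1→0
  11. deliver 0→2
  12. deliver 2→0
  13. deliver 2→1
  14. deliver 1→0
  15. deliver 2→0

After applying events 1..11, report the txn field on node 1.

2

[1] propose(0,'p') → N0(coor t1 [-])
[2] deliver 0→2 → N2(part t1 [-])
[3] deliver 2→0 → ∅
[4] deliver 0→1 → N1(part t1 [-])
[5] deliver 1→0 → N0(coor t1 [p])
[6] deliver 0→1 → N1(part t1 [p])
[7] deliver 0→2 → N2(part t1 [p])
[8] timeout(0) → N0(coor t2 [p])
[9] deliver 0→1 → N1(part t2 [p])
[10] deliver 1→0 → ∅
[11] deliver 0→2 → N2(part t2 [p])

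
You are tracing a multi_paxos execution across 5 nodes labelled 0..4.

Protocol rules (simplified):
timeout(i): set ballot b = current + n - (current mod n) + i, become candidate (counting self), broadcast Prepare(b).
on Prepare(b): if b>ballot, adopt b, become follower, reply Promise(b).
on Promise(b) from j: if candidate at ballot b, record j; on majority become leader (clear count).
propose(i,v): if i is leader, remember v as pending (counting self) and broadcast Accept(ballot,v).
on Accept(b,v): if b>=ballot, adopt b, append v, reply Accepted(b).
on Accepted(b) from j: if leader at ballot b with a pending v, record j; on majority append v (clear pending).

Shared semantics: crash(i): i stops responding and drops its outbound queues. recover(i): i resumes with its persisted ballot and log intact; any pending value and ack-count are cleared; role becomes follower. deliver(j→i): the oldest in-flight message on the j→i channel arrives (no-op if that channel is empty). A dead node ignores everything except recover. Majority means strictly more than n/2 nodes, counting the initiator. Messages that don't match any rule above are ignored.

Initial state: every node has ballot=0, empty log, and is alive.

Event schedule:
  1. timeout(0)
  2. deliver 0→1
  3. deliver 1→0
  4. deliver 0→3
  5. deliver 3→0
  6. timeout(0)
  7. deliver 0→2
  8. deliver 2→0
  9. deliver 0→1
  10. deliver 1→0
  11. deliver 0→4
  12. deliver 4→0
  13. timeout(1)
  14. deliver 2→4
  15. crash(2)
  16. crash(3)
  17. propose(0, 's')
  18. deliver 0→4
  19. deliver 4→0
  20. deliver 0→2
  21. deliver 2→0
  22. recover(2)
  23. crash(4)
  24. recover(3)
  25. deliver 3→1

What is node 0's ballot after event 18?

10

1. timeout(0):  <0:cand b5 ->
2. deliver 0→1:  <1:foll b5 ->
3. deliver 1→0:  nop
4. deliver 0→3:  <3:foll b5 ->
5. deliver 3→0:  <0:lead b5 ->
6. timeout(0):  <0:cand b10 ->
7. deliver 0→2:  <2:foll b5 ->
8. deliver 2→0:  nop
9. deliver 0→1:  <1:foll b10 ->
10. deliver 1→0:  nop
11. deliver 0→4:  <4:foll b5 ->
12. deliver 4→0:  nop
13. timeout(1):  <1:cand b16 ->
14. deliver 2→4:  nop
15. crash(2):  <2:✗foll b5 ->
16. crash(3):  <3:✗foll b5 ->
17. propose(0,'s'):  nop
18. deliver 0→4:  <4:foll b10 ->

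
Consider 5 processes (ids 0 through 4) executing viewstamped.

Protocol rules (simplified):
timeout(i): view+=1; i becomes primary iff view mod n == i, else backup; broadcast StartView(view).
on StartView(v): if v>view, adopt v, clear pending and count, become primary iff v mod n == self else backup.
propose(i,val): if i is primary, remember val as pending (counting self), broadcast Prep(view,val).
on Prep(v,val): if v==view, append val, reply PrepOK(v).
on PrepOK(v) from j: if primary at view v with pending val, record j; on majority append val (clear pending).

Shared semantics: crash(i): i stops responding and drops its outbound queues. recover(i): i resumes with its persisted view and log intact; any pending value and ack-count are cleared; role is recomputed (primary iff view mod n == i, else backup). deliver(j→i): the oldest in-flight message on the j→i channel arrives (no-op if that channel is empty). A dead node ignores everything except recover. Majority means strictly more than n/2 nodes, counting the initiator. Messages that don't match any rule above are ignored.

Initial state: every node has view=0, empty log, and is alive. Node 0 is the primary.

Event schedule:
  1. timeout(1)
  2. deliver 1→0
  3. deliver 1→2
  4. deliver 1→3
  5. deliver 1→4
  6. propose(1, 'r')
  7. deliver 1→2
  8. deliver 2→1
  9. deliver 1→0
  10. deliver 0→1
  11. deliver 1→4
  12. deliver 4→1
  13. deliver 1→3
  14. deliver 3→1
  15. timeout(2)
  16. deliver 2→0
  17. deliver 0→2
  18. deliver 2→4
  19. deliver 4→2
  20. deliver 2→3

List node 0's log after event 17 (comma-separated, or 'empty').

r

step 1 timeout(1): 1={prim,v=1,log=-}
step 2 deliver 1→0: 0={back,v=1,log=-}
step 3 deliver 1→2: 2={back,v=1,log=-}
step 4 deliver 1→3: 3={back,v=1,log=-}
step 5 deliver 1→4: 4={back,v=1,log=-}
step 6 propose(1,'r'): —
step 7 deliver 1→2: 2={back,v=1,log=r}
step 8 deliver 2→1: —
step 9 deliver 1→0: 0={back,v=1,log=r}
step 10 deliver 0→1: 1={prim,v=1,log=r}
step 11 deliver 1→4: 4={back,v=1,log=r}
step 12 deliver 4→1: —
step 13 deliver 1→3: 3={back,v=1,log=r}
step 14 deliver 3→1: —
step 15 timeout(2): 2={prim,v=2,log=r}
step 16 deliver 2→0: 0={back,v=2,log=r}
step 17 deliver 0→2: —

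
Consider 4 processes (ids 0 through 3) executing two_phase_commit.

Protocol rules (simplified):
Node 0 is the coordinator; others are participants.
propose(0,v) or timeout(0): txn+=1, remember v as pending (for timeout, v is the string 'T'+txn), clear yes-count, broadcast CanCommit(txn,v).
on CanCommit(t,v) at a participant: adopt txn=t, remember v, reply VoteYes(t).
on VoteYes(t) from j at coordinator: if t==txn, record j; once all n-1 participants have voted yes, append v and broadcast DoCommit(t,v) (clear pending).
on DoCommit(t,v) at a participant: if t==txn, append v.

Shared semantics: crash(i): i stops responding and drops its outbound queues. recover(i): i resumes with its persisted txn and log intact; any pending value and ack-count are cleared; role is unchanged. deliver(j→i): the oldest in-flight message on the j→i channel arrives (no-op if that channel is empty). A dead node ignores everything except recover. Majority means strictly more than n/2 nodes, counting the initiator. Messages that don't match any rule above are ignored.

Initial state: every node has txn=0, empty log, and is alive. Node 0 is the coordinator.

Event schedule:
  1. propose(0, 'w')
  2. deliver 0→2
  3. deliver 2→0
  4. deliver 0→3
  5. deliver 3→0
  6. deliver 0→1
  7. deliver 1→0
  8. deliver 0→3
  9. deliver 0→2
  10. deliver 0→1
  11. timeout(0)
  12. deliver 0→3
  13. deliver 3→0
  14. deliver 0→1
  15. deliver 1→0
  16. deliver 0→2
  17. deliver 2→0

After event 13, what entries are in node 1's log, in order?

after 1 — propose(0,'w'): n0:coor/t1/[-]
after 2 — deliver 0→2: n2:part/t1/[-]
after 3 — deliver 2→0: ·
after 4 — deliver 0→3: n3:part/t1/[-]
after 5 — deliver 3→0: ·
after 6 — deliver 0→1: n1:part/t1/[-]
after 7 — deliver 1→0: n0:coor/t1/[w]
after 8 — deliver 0→3: n3:part/t1/[w]
after 9 — deliver 0→2: n2:part/t1/[w]
after 10 — deliver 0→1: n1:part/t1/[w]
after 11 — timeout(0): n0:coor/t2/[w]
after 12 — deliver 0→3: n3:part/t2/[w]
after 13 — deliver 3→0: ·

w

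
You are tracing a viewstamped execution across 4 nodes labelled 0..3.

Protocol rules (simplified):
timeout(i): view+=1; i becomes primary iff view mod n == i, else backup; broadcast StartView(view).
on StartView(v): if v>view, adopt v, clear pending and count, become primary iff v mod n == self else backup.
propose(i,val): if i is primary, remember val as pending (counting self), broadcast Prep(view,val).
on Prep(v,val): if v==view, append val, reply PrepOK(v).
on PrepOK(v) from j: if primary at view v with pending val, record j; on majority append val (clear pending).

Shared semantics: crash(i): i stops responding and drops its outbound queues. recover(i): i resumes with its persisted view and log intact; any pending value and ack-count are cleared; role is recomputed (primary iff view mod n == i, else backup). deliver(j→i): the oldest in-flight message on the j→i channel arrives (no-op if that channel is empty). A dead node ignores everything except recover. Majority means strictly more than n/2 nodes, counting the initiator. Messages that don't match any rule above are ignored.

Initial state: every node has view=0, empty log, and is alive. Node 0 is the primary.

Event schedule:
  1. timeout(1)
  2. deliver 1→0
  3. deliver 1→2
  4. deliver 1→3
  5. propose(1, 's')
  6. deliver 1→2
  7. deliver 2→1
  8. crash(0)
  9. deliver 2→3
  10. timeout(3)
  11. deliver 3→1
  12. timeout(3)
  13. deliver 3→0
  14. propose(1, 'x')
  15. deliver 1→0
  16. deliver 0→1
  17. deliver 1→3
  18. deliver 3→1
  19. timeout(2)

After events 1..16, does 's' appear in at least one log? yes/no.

e1 timeout(1): 1[prim,v=1,-]
e2 deliver 1→0: 0[back,v=1,-]
e3 deliver 1→2: 2[back,v=1,-]
e4 deliver 1→3: 3[back,v=1,-]
e5 propose(1,'s'): ·
e6 deliver 1→2: 2[back,v=1,s]
e7 deliver 2→1: ·
e8 crash(0): 0[✗back,v=1,-]
e9 deliver 2→3: ·
e10 timeout(3): 3[back,v=2,-]
e11 deliver 3→1: 1[back,v=2,-]
e12 timeout(3): 3[prim,v=3,-]
e13 deliver 3→0: ·
e14 propose(1,'x'): ·
e15 deliver 1→0: ·
e16 deliver 0→1: ·

yes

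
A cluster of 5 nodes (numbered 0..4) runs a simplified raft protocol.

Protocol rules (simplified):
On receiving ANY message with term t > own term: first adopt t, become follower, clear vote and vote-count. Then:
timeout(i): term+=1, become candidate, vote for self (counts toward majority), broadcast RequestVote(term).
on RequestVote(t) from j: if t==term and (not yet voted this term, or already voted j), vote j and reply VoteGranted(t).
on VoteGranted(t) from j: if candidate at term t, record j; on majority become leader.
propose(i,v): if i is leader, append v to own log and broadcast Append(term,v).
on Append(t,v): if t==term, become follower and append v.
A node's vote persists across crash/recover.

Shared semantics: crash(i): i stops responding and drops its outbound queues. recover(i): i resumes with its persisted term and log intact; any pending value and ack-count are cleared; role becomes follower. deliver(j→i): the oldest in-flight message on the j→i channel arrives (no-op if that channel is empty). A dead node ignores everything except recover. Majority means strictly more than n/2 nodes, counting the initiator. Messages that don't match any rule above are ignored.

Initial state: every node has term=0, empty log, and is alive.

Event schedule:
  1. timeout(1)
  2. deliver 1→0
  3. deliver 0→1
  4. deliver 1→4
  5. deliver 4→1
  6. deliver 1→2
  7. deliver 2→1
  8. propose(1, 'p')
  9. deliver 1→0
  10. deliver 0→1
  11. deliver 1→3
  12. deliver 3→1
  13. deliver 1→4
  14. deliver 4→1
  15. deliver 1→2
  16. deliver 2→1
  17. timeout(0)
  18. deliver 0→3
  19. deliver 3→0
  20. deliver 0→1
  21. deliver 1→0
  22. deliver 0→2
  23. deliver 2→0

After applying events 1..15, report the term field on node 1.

after 1 — timeout(1): n1:cand/t1/[-]
after 2 — deliver 1→0: n0:foll/t1/[-]
after 3 — deliver 0→1: ·
after 4 — deliver 1→4: n4:foll/t1/[-]
after 5 — deliver 4→1: n1:lead/t1/[-]
after 6 — deliver 1→2: n2:foll/t1/[-]
after 7 — deliver 2→1: ·
after 8 — propose(1,'p'): n1:lead/t1/[p]
after 9 — deliver 1→0: n0:foll/t1/[p]
after 10 — deliver 0→1: ·
after 11 — deliver 1→3: n3:foll/t1/[-]
after 12 — deliver 3→1: ·
after 13 — deliver 1→4: n4:foll/t1/[p]
after 14 — deliver 4→1: ·
after 15 — deliver 1→2: n2:foll/t1/[p]

1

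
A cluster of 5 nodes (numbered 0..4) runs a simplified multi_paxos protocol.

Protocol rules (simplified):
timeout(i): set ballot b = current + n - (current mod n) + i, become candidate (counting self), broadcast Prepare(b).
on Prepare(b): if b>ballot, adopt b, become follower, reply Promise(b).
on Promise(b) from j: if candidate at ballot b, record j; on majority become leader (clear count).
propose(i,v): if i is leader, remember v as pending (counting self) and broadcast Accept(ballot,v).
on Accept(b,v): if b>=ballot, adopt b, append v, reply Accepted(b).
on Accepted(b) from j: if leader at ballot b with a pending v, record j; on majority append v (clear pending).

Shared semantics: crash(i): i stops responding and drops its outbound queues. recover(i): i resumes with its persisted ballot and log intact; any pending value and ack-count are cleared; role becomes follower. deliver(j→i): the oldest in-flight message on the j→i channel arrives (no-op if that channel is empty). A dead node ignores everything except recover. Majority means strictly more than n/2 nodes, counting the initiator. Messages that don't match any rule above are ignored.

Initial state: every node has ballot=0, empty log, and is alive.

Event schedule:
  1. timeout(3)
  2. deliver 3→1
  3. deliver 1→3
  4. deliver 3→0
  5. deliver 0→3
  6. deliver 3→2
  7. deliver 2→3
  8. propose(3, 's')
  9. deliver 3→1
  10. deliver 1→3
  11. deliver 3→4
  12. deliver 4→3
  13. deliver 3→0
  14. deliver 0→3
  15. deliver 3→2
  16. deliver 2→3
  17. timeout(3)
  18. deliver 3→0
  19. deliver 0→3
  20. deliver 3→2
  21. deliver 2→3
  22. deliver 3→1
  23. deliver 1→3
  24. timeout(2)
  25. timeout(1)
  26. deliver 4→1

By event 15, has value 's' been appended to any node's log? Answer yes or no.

yes

e1 timeout(3): 3[cand,b=8,-]
e2 deliver 3→1: 1[foll,b=8,-]
e3 deliver 1→3: ·
e4 deliver 3→0: 0[foll,b=8,-]
e5 deliver 0→3: 3[lead,b=8,-]
e6 deliver 3→2: 2[foll,b=8,-]
e7 deliver 2→3: ·
e8 propose(3,'s'): ·
e9 deliver 3→1: 1[foll,b=8,s]
e10 deliver 1→3: ·
e11 deliver 3→4: 4[foll,b=8,-]
e12 deliver 4→3: ·
e13 deliver 3→0: 0[foll,b=8,s]
e14 deliver 0→3: 3[lead,b=8,s]
e15 deliver 3→2: 2[foll,b=8,s]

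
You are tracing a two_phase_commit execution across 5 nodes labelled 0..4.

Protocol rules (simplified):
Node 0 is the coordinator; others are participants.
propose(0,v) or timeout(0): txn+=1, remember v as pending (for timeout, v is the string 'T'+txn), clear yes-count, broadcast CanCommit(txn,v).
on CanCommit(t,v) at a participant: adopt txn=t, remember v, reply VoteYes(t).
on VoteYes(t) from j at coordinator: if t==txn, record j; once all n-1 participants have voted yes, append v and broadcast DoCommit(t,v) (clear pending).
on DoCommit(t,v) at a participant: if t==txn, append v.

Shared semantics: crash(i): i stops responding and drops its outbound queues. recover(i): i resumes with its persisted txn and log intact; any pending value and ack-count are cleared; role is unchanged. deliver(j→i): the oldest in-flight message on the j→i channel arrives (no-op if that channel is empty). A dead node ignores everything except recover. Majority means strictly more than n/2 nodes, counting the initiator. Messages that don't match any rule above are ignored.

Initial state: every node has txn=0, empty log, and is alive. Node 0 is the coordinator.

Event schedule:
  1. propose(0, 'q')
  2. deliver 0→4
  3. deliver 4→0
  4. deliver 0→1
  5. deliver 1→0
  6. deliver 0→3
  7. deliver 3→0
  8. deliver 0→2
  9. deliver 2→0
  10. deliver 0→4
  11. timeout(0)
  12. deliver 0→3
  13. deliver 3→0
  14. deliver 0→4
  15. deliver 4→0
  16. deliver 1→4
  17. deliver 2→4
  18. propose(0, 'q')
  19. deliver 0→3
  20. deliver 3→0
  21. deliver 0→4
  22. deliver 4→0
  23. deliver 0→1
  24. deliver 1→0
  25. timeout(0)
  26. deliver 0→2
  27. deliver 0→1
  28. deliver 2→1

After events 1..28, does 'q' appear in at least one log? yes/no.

1. propose(0,'q'):  <0:coor t1 ->
2. deliver 0→4:  <4:part t1 ->
3. deliver 4→0:  nop
4. deliver 0→1:  <1:part t1 ->
5. deliver 1→0:  nop
6. deliver 0→3:  <3:part t1 ->
7. deliver 3→0:  nop
8. deliver 0→2:  <2:part t1 ->
9. deliver 2→0:  <0:coor t1 q>
10. deliver 0→4:  <4:part t1 q>
11. timeout(0):  <0:coor t2 q>
12. deliver 0→3:  <3:part t1 q>
13. deliver 3→0:  nop
14. deliver 0→4:  <4:part t2 q>
15. deliver 4→0:  nop
16. deliver 1→4:  nop
17. deliver 2→4:  nop
18. propose(0,'q'):  <0:coor t3 q>
19. deliver 0→3:  <3:part t2 q>
20. deliver 3→0:  nop
21. deliver 0→4:  <4:part t3 q>
22. deliver 4→0:  nop
23. deliver 0→1:  <1:part t1 q>
24. deliver 1→0:  nop
25. timeout(0):  <0:coor t4 q>
26. deliver 0→2:  <2:part t1 q>
27. deliver 0→1:  <1:part t2 q>
28. deliver 2→1:  nop

yes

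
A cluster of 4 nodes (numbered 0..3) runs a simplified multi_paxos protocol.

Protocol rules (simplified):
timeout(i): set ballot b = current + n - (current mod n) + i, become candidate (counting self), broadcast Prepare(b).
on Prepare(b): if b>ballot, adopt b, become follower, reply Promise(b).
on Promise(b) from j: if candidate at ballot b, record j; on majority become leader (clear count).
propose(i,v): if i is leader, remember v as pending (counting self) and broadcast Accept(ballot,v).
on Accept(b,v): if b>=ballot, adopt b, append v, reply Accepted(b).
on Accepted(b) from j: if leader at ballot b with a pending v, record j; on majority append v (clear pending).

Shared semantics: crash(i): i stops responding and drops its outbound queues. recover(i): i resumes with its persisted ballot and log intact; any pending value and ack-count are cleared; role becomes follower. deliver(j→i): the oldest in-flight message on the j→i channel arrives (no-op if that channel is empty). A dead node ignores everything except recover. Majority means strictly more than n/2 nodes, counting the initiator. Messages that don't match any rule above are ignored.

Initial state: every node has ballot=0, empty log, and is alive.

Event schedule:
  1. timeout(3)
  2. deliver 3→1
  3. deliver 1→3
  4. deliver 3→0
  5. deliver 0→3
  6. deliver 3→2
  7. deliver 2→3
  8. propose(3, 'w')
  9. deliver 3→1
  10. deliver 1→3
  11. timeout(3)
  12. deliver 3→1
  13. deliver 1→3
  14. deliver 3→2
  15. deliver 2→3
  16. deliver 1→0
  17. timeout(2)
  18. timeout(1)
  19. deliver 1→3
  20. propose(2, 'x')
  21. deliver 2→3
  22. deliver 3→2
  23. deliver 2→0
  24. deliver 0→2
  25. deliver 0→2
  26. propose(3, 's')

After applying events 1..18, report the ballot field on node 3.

[1] timeout(3) → N3(cand b7 [-])
[2] deliver 3→1 → N1(foll b7 [-])
[3] deliver 1→3 → ∅
[4] deliver 3→0 → N0(foll b7 [-])
[5] deliver 0→3 → N3(lead b7 [-])
[6] deliver 3→2 → N2(foll b7 [-])
[7] deliver 2→3 → ∅
[8] propose(3,'w') → ∅
[9] deliver 3→1 → N1(foll b7 [w])
[10] deliver 1→3 → ∅
[11] timeout(3) → N3(cand b11 [-])
[12] deliver 3→1 → N1(foll b11 [w])
[13] deliver 1→3 → ∅
[14] deliver 3→2 → N2(foll b7 [w])
[15] deliver 2→3 → ∅
[16] deliver 1→0 → ∅
[17] timeout(2) → N2(cand b10 [w])
[18] timeout(1) → N1(cand b13 [w])

11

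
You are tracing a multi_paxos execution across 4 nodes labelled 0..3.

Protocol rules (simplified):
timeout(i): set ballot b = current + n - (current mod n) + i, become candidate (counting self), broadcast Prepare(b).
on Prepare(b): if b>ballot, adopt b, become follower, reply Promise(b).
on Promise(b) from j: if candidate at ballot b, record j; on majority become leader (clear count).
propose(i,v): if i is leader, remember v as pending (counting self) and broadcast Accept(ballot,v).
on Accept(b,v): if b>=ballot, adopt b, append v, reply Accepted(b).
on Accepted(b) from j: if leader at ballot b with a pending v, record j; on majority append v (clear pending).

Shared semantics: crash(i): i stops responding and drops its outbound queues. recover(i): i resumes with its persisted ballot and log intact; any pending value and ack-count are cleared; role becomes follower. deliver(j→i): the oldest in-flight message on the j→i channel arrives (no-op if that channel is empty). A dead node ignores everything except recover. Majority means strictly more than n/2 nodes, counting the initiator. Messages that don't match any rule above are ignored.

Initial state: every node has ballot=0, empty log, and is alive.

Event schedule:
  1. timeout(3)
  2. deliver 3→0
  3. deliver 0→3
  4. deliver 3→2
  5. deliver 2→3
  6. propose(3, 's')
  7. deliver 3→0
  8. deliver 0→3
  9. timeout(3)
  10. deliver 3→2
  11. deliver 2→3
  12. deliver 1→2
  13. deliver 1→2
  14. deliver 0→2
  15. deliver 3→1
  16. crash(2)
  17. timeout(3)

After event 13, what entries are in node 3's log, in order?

[1] timeout(3) → N3(cand b7 [-])
[2] deliver 3→0 → N0(foll b7 [-])
[3] deliver 0→3 → ∅
[4] deliver 3→2 → N2(foll b7 [-])
[5] deliver 2→3 → N3(lead b7 [-])
[6] propose(3,'s') → ∅
[7] deliver 3→0 → N0(foll b7 [s])
[8] deliver 0→3 → ∅
[9] timeout(3) → N3(cand b11 [-])
[10] deliver 3→2 → N2(foll b7 [s])
[11] deliver 2→3 → ∅
[12] deliver 1→2 → ∅
[13] deliver 1→2 → ∅

empty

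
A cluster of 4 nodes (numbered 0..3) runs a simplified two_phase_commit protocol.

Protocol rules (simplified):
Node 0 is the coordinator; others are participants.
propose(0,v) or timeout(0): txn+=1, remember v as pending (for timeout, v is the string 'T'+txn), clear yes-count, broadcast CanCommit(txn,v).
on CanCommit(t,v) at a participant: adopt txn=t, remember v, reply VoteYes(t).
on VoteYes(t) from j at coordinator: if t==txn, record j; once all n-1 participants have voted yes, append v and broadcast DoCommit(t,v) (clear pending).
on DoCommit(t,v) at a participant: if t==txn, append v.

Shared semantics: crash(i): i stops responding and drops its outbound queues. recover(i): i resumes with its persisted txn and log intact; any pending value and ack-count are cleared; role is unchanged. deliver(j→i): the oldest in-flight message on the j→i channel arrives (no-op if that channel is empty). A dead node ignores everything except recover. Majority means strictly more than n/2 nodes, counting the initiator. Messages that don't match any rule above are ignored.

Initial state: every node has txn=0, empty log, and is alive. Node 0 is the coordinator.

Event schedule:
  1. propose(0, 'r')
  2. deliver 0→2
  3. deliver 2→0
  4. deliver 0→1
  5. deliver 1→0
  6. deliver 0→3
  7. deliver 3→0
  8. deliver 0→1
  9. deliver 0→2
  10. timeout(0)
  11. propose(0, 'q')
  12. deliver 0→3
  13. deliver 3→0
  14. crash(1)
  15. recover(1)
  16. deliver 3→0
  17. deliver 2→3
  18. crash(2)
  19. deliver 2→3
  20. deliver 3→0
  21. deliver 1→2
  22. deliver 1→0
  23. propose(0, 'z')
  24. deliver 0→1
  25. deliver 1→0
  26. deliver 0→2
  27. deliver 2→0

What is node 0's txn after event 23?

e1 propose(0,'r'): 0[coor,t=1,-]
e2 deliver 0→2: 2[part,t=1,-]
e3 deliver 2→0: ·
e4 deliver 0→1: 1[part,t=1,-]
e5 deliver 1→0: ·
e6 deliver 0→3: 3[part,t=1,-]
e7 deliver 3→0: 0[coor,t=1,r]
e8 deliver 0→1: 1[part,t=1,r]
e9 deliver 0→2: 2[part,t=1,r]
e10 timeout(0): 0[coor,t=2,r]
e11 propose(0,'q'): 0[coor,t=3,r]
e12 deliver 0→3: 3[part,t=1,r]
e13 deliver 3→0: ·
e14 crash(1): 1[✗part,t=1,r]
e15 recover(1): 1[part,t=1,r]
e16 deliver 3→0: ·
e17 deliver 2→3: ·
e18 crash(2): 2[✗part,t=1,r]
e19 deliver 2→3: ·
e20 deliver 3→0: ·
e21 deliver 1→2: ·
e22 deliver 1→0: ·
e23 propose(0,'z'): 0[coor,t=4,r]

4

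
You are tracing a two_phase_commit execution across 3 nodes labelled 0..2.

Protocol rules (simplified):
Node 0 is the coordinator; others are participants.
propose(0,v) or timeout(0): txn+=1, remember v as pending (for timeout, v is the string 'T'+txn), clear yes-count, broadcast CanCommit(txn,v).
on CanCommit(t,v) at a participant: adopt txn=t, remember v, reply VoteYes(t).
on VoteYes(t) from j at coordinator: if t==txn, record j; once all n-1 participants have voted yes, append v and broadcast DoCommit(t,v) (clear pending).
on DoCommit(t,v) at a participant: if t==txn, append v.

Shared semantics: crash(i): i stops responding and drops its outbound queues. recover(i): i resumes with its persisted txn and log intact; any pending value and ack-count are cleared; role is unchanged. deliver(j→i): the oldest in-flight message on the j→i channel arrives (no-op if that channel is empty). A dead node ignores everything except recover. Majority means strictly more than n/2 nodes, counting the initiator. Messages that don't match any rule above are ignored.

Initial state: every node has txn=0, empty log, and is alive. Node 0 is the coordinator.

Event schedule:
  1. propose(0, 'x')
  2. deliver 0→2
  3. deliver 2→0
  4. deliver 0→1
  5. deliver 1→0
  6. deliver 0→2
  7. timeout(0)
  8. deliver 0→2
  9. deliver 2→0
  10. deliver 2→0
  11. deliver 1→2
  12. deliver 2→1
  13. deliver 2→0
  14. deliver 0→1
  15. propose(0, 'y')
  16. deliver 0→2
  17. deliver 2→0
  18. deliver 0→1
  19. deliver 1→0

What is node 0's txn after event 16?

[1] propose(0,'x') → N0(coor t1 [-])
[2] deliver 0→2 → N2(part t1 [-])
[3] deliver 2→0 → ∅
[4] deliver 0→1 → N1(part t1 [-])
[5] deliver 1→0 → N0(coor t1 [x])
[6] deliver 0→2 → N2(part t1 [x])
[7] timeout(0) → N0(coor t2 [x])
[8] deliver 0→2 → N2(part t2 [x])
[9] deliver 2→0 → ∅
[10] deliver 2→0 → ∅
[11] deliver 1→2 → ∅
[12] deliver 2→1 → ∅
[13] deliver 2→0 → ∅
[14] deliver 0→1 → N1(part t1 [x])
[15] propose(0,'y') → N0(coor t3 [x])
[16] deliver 0→2 → N2(part t3 [x])

3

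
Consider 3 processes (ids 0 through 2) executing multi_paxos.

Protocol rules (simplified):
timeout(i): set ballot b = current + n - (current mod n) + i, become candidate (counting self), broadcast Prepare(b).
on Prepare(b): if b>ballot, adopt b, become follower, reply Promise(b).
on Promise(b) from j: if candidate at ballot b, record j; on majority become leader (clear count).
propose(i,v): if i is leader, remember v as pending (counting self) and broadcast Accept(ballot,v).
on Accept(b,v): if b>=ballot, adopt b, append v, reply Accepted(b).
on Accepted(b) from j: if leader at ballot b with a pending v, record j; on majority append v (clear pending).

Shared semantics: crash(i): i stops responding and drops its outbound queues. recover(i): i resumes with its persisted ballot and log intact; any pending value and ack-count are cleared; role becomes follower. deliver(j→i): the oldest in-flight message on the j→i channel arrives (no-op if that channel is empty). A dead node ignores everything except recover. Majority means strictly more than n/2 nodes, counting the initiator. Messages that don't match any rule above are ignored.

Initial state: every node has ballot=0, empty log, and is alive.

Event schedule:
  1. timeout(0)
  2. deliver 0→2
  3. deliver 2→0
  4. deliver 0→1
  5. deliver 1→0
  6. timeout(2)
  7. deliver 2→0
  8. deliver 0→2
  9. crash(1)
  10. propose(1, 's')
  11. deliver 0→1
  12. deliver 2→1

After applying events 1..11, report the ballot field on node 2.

8

step 1 timeout(0): 0={cand,b=3,log=-}
step 2 deliver 0→2: 2={foll,b=3,log=-}
step 3 deliver 2→0: 0={lead,b=3,log=-}
step 4 deliver 0→1: 1={foll,b=3,log=-}
step 5 deliver 1→0: —
step 6 timeout(2): 2={cand,b=8,log=-}
step 7 deliver 2→0: 0={foll,b=8,log=-}
step 8 deliver 0→2: 2={lead,b=8,log=-}
step 9 crash(1): 1={✗foll,b=3,log=-}
step 10 propose(1,'s'): —
step 11 deliver 0→1: —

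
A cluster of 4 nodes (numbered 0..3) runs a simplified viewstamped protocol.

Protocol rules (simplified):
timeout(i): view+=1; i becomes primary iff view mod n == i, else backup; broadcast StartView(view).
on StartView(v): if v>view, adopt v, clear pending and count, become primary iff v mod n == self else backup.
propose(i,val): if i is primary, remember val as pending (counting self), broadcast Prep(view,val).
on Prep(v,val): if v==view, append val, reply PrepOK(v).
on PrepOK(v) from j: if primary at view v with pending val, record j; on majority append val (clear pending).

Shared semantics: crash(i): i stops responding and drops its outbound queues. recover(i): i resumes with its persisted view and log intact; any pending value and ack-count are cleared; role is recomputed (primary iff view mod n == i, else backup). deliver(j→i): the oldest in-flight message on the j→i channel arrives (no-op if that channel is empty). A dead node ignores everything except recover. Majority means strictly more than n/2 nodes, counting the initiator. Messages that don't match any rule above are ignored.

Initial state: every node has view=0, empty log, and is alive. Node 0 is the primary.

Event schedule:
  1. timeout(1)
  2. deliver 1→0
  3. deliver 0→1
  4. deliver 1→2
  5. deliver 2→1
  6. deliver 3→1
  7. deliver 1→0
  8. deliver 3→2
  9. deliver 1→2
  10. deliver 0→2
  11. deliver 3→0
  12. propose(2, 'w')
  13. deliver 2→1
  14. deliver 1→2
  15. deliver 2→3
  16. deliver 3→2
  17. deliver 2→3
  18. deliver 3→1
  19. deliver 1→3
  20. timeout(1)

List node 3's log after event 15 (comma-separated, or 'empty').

empty

e1 timeout(1): 1[prim,v=1,-]
e2 deliver 1→0: 0[back,v=1,-]
e3 deliver 0→1: ·
e4 deliver 1→2: 2[back,v=1,-]
e5 deliver 2→1: ·
e6 deliver 3→1: ·
e7 deliver 1→0: ·
e8 deliver 3→2: ·
e9 deliver 1→2: ·
e10 deliver 0→2: ·
e11 deliver 3→0: ·
e12 propose(2,'w'): ·
e13 deliver 2→1: ·
e14 deliver 1→2: ·
e15 deliver 2→3: ·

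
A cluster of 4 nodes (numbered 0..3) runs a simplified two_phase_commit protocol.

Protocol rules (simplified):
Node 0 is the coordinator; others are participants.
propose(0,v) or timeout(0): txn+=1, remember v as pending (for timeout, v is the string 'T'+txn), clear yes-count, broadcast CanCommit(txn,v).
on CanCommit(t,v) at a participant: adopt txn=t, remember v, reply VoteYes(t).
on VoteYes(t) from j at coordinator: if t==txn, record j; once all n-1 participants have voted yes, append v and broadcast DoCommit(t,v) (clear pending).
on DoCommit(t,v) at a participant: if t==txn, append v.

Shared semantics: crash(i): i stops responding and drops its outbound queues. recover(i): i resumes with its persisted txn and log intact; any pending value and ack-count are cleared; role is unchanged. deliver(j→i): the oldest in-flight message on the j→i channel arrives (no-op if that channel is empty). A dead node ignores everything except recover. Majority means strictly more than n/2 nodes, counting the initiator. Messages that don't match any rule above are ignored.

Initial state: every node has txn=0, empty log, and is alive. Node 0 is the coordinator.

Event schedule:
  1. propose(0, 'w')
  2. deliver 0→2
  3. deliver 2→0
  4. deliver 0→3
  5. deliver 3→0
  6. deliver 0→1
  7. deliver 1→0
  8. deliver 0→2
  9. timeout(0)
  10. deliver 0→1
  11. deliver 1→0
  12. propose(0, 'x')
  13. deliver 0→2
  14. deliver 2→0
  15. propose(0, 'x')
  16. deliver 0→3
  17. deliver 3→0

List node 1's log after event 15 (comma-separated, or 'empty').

w

e1 propose(0,'w'): 0[coor,t=1,-]
e2 deliver 0→2: 2[part,t=1,-]
e3 deliver 2→0: ·
e4 deliver 0→3: 3[part,t=1,-]
e5 deliver 3→0: ·
e6 deliver 0→1: 1[part,t=1,-]
e7 deliver 1→0: 0[coor,t=1,w]
e8 deliver 0→2: 2[part,t=1,w]
e9 timeout(0): 0[coor,t=2,w]
e10 deliver 0→1: 1[part,t=1,w]
e11 deliver 1→0: ·
e12 propose(0,'x'): 0[coor,t=3,w]
e13 deliver 0→2: 2[part,t=2,w]
e14 deliver 2→0: ·
e15 propose(0,'x'): 0[coor,t=4,w]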